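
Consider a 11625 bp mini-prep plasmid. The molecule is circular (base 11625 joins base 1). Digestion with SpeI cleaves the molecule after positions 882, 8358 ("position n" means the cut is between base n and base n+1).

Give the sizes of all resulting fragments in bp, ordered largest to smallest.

Circular molecule, 2 cuts → 2 fragments:
  8358 − 882 = 7476 bp
  wrap: 11625 − 8358 + 882 = 4149 bp
Sorted largest to smallest: 7476, 4149 bp.

7476, 4149 bp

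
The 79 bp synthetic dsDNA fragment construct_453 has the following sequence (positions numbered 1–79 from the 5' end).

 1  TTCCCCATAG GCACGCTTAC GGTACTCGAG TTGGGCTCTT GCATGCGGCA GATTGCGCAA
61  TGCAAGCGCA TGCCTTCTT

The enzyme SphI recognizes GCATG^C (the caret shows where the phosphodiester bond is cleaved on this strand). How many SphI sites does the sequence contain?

2

GCATGC occurs starting at positions 41, 68.
SphI cuts at 2 sites.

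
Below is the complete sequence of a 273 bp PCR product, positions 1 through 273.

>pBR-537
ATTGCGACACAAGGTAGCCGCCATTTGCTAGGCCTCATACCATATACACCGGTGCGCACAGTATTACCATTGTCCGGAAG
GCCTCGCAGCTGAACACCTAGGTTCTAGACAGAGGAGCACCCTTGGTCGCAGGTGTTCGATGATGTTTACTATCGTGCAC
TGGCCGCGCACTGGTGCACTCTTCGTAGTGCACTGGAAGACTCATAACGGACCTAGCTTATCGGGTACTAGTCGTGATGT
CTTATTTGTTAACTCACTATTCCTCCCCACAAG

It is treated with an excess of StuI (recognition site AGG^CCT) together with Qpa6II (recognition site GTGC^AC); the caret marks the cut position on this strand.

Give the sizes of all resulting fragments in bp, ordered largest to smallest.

StuI sites (AGGCCT) start at positions 30, 79.
StuI cuts after base 3 of each site, so after positions 32, 81.
Qpa6II sites (GTGCAC) start at positions 155, 174, 188.
Qpa6II cuts after base 4 of each site, so after positions 158, 177, 191.
Combined cut positions: 32, 81, 158, 177, 191.
Linear molecule, 5 cuts → 6 fragments:
  1–32 → 32 bp
  33–81 → 49 bp
  82–158 → 77 bp
  159–177 → 19 bp
  178–191 → 14 bp
  192–273 → 82 bp
Sorted largest to smallest: 82, 77, 49, 32, 19, 14 bp.

82, 77, 49, 32, 19, 14 bp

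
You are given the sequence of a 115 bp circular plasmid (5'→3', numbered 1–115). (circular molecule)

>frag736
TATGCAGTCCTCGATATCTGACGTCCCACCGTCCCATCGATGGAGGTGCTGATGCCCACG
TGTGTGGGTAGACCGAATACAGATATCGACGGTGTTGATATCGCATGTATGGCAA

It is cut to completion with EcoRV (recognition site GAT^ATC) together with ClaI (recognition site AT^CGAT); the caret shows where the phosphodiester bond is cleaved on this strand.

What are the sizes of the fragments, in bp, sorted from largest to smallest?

EcoRV sites (GATATC) start at positions 13, 82, 97.
EcoRV cuts after base 3 of each site, so after positions 15, 84, 99.
The ClaI site (ATCGAT) starts at position 36.
ClaI cuts after base 2 of each site, so after position 37.
Combined cut positions: 15, 37, 84, 99.
Circular molecule, 4 cuts → 4 fragments:
  16–37 → 22 bp
  38–84 → 47 bp
  85–99 → 15 bp
  100–115 then 1–15 → 16 + 15 = 31 bp
Sorted largest to smallest: 47, 31, 22, 15 bp.

47, 31, 22, 15 bp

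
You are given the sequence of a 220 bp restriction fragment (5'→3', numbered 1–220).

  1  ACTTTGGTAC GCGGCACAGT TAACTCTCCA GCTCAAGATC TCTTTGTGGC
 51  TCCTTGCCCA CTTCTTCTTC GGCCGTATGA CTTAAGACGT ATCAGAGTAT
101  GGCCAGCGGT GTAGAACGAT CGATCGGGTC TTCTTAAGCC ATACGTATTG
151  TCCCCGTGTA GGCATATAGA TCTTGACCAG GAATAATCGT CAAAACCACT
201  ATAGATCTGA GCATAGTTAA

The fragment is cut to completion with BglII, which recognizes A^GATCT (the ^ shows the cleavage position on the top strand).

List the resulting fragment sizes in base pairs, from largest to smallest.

132, 36, 35, 17 bp

BglII sites (AGATCT) start at positions 36, 168, 203.
BglII cuts after the first base of each site, so after positions 36, 168, 203.
Linear molecule, 3 cuts → 4 fragments:
  1–36 → 36 bp
  37–168 → 132 bp
  169–203 → 35 bp
  204–220 → 17 bp
Sorted largest to smallest: 132, 36, 35, 17 bp.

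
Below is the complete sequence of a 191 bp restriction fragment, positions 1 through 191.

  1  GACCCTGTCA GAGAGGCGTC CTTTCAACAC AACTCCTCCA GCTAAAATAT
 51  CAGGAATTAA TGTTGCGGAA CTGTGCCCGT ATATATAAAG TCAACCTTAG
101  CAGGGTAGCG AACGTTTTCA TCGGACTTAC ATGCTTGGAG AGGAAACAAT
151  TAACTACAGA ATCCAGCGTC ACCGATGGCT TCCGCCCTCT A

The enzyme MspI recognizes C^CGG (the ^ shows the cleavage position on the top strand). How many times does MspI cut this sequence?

0

No occurrence of CCGG is present in the sequence.
MspI does not cut: 0 sites.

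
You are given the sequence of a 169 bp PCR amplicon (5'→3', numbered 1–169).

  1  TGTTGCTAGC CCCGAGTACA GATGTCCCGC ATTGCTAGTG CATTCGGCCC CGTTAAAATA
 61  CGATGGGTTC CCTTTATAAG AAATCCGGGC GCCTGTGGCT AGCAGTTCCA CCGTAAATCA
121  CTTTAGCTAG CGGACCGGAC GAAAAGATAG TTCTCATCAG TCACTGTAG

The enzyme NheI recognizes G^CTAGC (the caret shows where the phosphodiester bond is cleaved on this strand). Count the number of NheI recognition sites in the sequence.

3

GCTAGC occurs starting at positions 5, 98, 126.
NheI cuts at 3 sites.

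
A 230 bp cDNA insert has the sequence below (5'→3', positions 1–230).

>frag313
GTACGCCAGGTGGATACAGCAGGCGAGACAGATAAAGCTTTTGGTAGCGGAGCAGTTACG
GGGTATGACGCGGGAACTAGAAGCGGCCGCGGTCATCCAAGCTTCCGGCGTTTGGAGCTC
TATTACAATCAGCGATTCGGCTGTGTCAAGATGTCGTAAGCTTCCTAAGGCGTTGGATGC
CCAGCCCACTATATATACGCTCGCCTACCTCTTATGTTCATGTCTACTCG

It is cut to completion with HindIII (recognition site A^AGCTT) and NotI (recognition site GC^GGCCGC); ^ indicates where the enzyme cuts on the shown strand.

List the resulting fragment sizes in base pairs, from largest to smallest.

HindIII sites (AAGCTT) start at positions 35, 99, 158.
HindIII cuts after the first base of each site, so after positions 35, 99, 158.
The NotI site (GCGGCCGC) starts at position 83.
NotI cuts after base 2 of each site, so after position 84.
Combined cut positions: 35, 84, 99, 158.
Linear molecule, 4 cuts → 5 fragments:
  1–35 → 35 bp
  36–84 → 49 bp
  85–99 → 15 bp
  100–158 → 59 bp
  159–230 → 72 bp
Sorted largest to smallest: 72, 59, 49, 35, 15 bp.

72, 59, 49, 35, 15 bp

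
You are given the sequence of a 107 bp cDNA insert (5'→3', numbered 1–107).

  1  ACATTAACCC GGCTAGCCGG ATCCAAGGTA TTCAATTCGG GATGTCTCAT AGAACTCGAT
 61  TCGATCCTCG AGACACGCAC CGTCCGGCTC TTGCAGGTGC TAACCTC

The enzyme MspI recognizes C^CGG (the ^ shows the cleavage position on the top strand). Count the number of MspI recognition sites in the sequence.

CCGG occurs starting at positions 9, 17, 84.
MspI cuts at 3 sites.

3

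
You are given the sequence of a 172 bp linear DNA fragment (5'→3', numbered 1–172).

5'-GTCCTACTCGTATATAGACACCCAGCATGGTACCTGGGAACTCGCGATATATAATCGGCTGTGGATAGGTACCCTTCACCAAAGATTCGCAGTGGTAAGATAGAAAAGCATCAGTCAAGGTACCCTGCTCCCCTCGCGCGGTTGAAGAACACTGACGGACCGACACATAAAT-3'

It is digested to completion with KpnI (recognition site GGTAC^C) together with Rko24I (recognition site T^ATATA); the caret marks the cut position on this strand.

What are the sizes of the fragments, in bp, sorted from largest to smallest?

KpnI sites (GGTACC) start at positions 29, 68, 119.
KpnI cuts after base 5 of each site (before the last base), so after positions 33, 72, 123.
Rko24I sites (TATATA) start at positions 11, 48.
Rko24I cuts after the first base of each site, so after positions 11, 48.
Combined cut positions: 11, 33, 48, 72, 123.
Linear molecule, 5 cuts → 6 fragments:
  1–11 → 11 bp
  12–33 → 22 bp
  34–48 → 15 bp
  49–72 → 24 bp
  73–123 → 51 bp
  124–172 → 49 bp
Sorted largest to smallest: 51, 49, 24, 22, 15, 11 bp.

51, 49, 24, 22, 15, 11 bp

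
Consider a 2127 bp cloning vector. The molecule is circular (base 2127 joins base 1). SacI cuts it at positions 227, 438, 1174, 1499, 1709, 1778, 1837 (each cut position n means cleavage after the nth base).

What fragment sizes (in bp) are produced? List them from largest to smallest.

Circular molecule, 7 cuts → 7 fragments:
  438 − 227 = 211 bp
  1174 − 438 = 736 bp
  1499 − 1174 = 325 bp
  1709 − 1499 = 210 bp
  1778 − 1709 = 69 bp
  1837 − 1778 = 59 bp
  wrap: 2127 − 1837 + 227 = 517 bp
Sorted largest to smallest: 736, 517, 325, 211, 210, 69, 59 bp.

736, 517, 325, 211, 210, 69, 59 bp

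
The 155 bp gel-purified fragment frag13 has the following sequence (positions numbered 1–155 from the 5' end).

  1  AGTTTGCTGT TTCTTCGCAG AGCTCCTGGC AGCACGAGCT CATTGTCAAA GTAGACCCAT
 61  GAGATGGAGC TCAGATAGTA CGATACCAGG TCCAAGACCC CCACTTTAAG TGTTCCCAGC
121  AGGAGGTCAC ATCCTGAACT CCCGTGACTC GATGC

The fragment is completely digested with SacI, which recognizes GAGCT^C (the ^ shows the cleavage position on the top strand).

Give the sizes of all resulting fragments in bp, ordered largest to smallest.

84, 31, 24, 16 bp

SacI sites (GAGCTC) start at positions 20, 36, 67.
SacI cuts after base 5 of each site (before the last base), so after positions 24, 40, 71.
Linear molecule, 3 cuts → 4 fragments:
  1–24 → 24 bp
  25–40 → 16 bp
  41–71 → 31 bp
  72–155 → 84 bp
Sorted largest to smallest: 84, 31, 24, 16 bp.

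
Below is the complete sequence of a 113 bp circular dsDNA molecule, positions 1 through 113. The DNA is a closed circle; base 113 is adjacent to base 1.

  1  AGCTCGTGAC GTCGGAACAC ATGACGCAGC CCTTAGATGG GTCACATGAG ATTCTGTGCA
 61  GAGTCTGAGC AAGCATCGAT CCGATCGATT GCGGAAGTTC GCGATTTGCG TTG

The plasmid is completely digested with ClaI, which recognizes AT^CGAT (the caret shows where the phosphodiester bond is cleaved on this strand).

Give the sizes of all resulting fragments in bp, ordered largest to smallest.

104, 9 bp

ClaI sites (ATCGAT) start at positions 75, 84.
ClaI cuts after base 2 of each site, so after positions 76, 85.
Circular molecule, 2 cuts → 2 fragments:
  77–85 → 9 bp
  86–113 then 1–76 → 28 + 76 = 104 bp
Sorted largest to smallest: 104, 9 bp.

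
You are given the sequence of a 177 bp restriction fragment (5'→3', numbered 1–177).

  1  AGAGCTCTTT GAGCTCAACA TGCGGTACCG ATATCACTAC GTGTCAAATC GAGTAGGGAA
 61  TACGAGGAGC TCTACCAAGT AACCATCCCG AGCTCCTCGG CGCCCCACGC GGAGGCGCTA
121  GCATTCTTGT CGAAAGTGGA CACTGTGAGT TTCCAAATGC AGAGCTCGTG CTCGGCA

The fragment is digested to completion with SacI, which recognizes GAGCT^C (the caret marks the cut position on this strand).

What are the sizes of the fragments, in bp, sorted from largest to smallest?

72, 56, 23, 11, 9, 6 bp

SacI sites (GAGCTC) start at positions 2, 11, 67, 90, 162.
SacI cuts after base 5 of each site (before the last base), so after positions 6, 15, 71, 94, 166.
Linear molecule, 5 cuts → 6 fragments:
  1–6 → 6 bp
  7–15 → 9 bp
  16–71 → 56 bp
  72–94 → 23 bp
  95–166 → 72 bp
  167–177 → 11 bp
Sorted largest to smallest: 72, 56, 23, 11, 9, 6 bp.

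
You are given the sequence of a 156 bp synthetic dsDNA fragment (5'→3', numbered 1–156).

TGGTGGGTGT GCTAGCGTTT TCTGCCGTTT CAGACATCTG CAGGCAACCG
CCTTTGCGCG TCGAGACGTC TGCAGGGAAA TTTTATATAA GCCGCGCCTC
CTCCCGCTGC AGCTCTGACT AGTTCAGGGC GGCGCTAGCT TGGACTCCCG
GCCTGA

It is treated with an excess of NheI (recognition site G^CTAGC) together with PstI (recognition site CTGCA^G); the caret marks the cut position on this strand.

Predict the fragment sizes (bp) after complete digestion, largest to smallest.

37, 32, 31, 23, 22, 11 bp

NheI sites (GCTAGC) start at positions 11, 134.
NheI cuts after the first base of each site, so after positions 11, 134.
PstI sites (CTGCAG) start at positions 38, 70, 107.
PstI cuts after base 5 of each site (before the last base), so after positions 42, 74, 111.
Combined cut positions: 11, 42, 74, 111, 134.
Linear molecule, 5 cuts → 6 fragments:
  1–11 → 11 bp
  12–42 → 31 bp
  43–74 → 32 bp
  75–111 → 37 bp
  112–134 → 23 bp
  135–156 → 22 bp
Sorted largest to smallest: 37, 32, 31, 23, 22, 11 bp.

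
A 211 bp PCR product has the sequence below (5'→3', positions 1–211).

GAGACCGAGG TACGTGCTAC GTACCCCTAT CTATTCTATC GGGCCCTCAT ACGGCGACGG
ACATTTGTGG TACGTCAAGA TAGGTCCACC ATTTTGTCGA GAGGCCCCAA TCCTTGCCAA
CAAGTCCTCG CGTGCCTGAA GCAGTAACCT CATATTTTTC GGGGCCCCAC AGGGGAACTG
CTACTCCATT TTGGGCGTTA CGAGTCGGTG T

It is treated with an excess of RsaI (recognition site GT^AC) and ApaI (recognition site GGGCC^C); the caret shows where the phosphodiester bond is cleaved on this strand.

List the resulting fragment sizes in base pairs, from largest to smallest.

RsaI sites (GTAC) start at positions 10, 21, 70.
RsaI cuts after base 2 of each site, so after positions 11, 22, 71.
ApaI sites (GGGCCC) start at positions 41, 162.
ApaI cuts after base 5 of each site (before the last base), so after positions 45, 166.
Combined cut positions: 11, 22, 45, 71, 166.
Linear molecule, 5 cuts → 6 fragments:
  1–11 → 11 bp
  12–22 → 11 bp
  23–45 → 23 bp
  46–71 → 26 bp
  72–166 → 95 bp
  167–211 → 45 bp
Sorted largest to smallest: 95, 45, 26, 23, 11, 11 bp.

95, 45, 26, 23, 11, 11 bp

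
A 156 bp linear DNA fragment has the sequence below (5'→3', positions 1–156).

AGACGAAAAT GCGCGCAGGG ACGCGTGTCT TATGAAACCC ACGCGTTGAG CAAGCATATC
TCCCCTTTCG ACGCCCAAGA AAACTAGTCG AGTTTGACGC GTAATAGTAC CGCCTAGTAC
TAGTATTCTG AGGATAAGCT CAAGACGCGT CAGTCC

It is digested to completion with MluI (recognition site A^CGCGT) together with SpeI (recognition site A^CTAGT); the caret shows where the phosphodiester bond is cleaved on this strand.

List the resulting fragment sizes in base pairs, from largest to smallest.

MluI sites (ACGCGT) start at positions 21, 41, 97, 145.
MluI cuts after the first base of each site, so after positions 21, 41, 97, 145.
SpeI sites (ACTAGT) start at positions 83, 119.
SpeI cuts after the first base of each site, so after positions 83, 119.
Combined cut positions: 21, 41, 83, 97, 119, 145.
Linear molecule, 6 cuts → 7 fragments:
  1–21 → 21 bp
  22–41 → 20 bp
  42–83 → 42 bp
  84–97 → 14 bp
  98–119 → 22 bp
  120–145 → 26 bp
  146–156 → 11 bp
Sorted largest to smallest: 42, 26, 22, 21, 20, 14, 11 bp.

42, 26, 22, 21, 20, 14, 11 bp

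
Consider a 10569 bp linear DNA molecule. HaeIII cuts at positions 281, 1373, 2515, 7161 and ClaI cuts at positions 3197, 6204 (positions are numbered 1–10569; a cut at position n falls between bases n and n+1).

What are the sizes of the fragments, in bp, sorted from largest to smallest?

Combined cut positions (sorted): 281, 1373, 2515, 3197, 6204, 7161.
Linear molecule, 6 cuts → 7 fragments:
  281 − 0 = 281 bp
  1373 − 281 = 1092 bp
  2515 − 1373 = 1142 bp
  3197 − 2515 = 682 bp
  6204 − 3197 = 3007 bp
  7161 − 6204 = 957 bp
  10569 − 7161 = 3408 bp
Sorted largest to smallest: 3408, 3007, 1142, 1092, 957, 682, 281 bp.

3408, 3007, 1142, 1092, 957, 682, 281 bp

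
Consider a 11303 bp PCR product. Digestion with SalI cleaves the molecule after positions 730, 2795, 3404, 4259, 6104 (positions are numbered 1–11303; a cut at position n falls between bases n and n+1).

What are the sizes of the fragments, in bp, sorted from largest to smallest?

Linear molecule, 5 cuts → 6 fragments:
  730 − 0 = 730 bp
  2795 − 730 = 2065 bp
  3404 − 2795 = 609 bp
  4259 − 3404 = 855 bp
  6104 − 4259 = 1845 bp
  11303 − 6104 = 5199 bp
Sorted largest to smallest: 5199, 2065, 1845, 855, 730, 609 bp.

5199, 2065, 1845, 855, 730, 609 bp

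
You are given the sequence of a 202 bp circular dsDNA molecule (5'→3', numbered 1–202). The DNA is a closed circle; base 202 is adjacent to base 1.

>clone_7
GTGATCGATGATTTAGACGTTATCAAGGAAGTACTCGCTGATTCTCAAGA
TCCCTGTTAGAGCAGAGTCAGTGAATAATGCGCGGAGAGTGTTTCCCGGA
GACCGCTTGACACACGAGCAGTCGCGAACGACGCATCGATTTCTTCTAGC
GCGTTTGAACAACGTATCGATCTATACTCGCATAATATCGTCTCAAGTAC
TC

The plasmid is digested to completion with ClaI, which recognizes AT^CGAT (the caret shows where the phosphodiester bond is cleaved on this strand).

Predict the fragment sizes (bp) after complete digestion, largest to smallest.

ClaI sites (ATCGAT) start at positions 4, 135, 166.
ClaI cuts after base 2 of each site, so after positions 5, 136, 167.
Circular molecule, 3 cuts → 3 fragments:
  6–136 → 131 bp
  137–167 → 31 bp
  168–202 then 1–5 → 35 + 5 = 40 bp
Sorted largest to smallest: 131, 40, 31 bp.

131, 40, 31 bp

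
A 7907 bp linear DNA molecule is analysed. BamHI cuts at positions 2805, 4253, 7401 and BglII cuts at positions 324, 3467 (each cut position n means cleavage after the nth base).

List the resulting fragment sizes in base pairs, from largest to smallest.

Combined cut positions (sorted): 324, 2805, 3467, 4253, 7401.
Linear molecule, 5 cuts → 6 fragments:
  324 − 0 = 324 bp
  2805 − 324 = 2481 bp
  3467 − 2805 = 662 bp
  4253 − 3467 = 786 bp
  7401 − 4253 = 3148 bp
  7907 − 7401 = 506 bp
Sorted largest to smallest: 3148, 2481, 786, 662, 506, 324 bp.

3148, 2481, 786, 662, 506, 324 bp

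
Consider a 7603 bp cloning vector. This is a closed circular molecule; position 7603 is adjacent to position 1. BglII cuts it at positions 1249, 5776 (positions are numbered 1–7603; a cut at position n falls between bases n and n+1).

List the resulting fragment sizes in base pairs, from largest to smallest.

Circular molecule, 2 cuts → 2 fragments:
  5776 − 1249 = 4527 bp
  wrap: 7603 − 5776 + 1249 = 3076 bp
Sorted largest to smallest: 4527, 3076 bp.

4527, 3076 bp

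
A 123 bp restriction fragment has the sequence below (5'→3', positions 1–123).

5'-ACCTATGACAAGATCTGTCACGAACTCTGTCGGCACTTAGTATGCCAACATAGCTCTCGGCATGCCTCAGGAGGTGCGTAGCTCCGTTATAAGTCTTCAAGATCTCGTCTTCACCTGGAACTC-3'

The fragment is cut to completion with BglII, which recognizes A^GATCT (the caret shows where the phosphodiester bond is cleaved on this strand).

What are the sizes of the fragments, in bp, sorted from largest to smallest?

89, 23, 11 bp

BglII sites (AGATCT) start at positions 11, 100.
BglII cuts after the first base of each site, so after positions 11, 100.
Linear molecule, 2 cuts → 3 fragments:
  1–11 → 11 bp
  12–100 → 89 bp
  101–123 → 23 bp
Sorted largest to smallest: 89, 23, 11 bp.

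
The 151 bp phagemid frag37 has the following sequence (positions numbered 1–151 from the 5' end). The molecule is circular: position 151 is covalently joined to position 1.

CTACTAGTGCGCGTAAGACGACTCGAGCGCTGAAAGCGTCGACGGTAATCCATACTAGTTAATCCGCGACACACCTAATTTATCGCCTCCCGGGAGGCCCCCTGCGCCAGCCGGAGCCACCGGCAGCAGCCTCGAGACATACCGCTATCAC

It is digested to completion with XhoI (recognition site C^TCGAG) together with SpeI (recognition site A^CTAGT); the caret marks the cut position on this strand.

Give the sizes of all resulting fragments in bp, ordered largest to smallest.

77, 32, 23, 19 bp

XhoI sites (CTCGAG) start at positions 22, 131.
XhoI cuts after the first base of each site, so after positions 22, 131.
SpeI sites (ACTAGT) start at positions 3, 54.
SpeI cuts after the first base of each site, so after positions 3, 54.
Combined cut positions: 3, 22, 54, 131.
Circular molecule, 4 cuts → 4 fragments:
  4–22 → 19 bp
  23–54 → 32 bp
  55–131 → 77 bp
  132–151 then 1–3 → 20 + 3 = 23 bp
Sorted largest to smallest: 77, 32, 23, 19 bp.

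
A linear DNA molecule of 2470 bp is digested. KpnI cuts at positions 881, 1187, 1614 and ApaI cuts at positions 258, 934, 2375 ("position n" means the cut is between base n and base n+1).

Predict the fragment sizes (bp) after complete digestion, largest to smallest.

761, 623, 427, 258, 253, 95, 53 bp

Combined cut positions (sorted): 258, 881, 934, 1187, 1614, 2375.
Linear molecule, 6 cuts → 7 fragments:
  258 − 0 = 258 bp
  881 − 258 = 623 bp
  934 − 881 = 53 bp
  1187 − 934 = 253 bp
  1614 − 1187 = 427 bp
  2375 − 1614 = 761 bp
  2470 − 2375 = 95 bp
Sorted largest to smallest: 761, 623, 427, 258, 253, 95, 53 bp.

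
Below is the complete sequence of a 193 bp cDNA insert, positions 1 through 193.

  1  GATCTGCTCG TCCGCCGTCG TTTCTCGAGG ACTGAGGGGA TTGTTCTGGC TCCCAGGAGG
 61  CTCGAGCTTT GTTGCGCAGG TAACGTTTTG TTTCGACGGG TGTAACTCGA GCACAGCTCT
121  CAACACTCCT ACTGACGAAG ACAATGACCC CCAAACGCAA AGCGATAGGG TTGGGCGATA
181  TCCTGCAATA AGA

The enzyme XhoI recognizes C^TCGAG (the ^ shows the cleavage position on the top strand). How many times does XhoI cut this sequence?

CTCGAG occurs starting at positions 24, 61, 106.
XhoI cuts at 3 sites.

3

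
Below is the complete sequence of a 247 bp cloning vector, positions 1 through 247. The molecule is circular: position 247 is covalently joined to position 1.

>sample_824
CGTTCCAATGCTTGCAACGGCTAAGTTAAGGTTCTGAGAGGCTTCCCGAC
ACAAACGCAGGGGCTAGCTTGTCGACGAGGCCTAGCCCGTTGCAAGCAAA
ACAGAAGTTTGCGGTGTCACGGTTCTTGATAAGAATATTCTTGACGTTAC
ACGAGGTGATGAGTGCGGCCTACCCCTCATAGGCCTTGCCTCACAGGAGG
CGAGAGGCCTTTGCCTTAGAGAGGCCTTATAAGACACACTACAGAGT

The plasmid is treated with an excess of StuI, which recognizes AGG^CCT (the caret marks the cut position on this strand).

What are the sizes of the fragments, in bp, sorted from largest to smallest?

103, 103, 24, 17 bp

StuI sites (AGGCCT) start at positions 78, 181, 205, 222.
StuI cuts after base 3 of each site, so after positions 80, 183, 207, 224.
Circular molecule, 4 cuts → 4 fragments:
  81–183 → 103 bp
  184–207 → 24 bp
  208–224 → 17 bp
  225–247 then 1–80 → 23 + 80 = 103 bp
Sorted largest to smallest: 103, 103, 24, 17 bp.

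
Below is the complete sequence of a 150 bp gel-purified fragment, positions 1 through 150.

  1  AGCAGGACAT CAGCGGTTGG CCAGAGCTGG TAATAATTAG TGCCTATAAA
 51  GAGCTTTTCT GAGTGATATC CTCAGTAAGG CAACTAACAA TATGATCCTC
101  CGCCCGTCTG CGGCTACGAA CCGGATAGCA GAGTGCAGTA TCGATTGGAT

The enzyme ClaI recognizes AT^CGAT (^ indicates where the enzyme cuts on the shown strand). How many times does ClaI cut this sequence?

1

ATCGAT occurs starting at position 140.
ClaI cuts at 1 site.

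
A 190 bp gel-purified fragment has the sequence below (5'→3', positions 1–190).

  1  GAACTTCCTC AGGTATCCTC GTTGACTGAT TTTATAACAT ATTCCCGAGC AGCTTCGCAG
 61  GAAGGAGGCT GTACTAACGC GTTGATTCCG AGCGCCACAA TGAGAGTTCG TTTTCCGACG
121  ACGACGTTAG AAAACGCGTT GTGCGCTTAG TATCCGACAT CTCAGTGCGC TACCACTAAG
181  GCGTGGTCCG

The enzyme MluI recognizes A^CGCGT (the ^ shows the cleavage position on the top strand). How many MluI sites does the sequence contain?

ACGCGT occurs starting at positions 77, 134.
MluI cuts at 2 sites.

2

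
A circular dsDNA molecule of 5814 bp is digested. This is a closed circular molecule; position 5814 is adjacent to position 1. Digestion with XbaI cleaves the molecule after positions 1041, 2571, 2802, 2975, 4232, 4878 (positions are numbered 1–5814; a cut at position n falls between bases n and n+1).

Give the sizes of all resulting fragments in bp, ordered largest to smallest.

1977, 1530, 1257, 646, 231, 173 bp

Circular molecule, 6 cuts → 6 fragments:
  2571 − 1041 = 1530 bp
  2802 − 2571 = 231 bp
  2975 − 2802 = 173 bp
  4232 − 2975 = 1257 bp
  4878 − 4232 = 646 bp
  wrap: 5814 − 4878 + 1041 = 1977 bp
Sorted largest to smallest: 1977, 1530, 1257, 646, 231, 173 bp.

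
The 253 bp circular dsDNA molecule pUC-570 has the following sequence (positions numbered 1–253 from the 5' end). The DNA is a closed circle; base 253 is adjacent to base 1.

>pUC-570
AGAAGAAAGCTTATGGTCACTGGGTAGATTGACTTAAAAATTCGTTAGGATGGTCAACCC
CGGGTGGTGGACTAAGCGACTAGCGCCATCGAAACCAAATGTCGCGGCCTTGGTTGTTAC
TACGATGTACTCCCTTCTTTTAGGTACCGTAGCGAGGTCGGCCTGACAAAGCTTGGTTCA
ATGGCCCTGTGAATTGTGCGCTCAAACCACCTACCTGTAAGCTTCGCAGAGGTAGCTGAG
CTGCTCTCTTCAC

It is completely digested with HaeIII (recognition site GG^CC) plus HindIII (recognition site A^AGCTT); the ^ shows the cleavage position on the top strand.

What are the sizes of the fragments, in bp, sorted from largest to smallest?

100, 54, 41, 35, 15, 8 bp

HaeIII sites (GGCC) start at positions 106, 160, 183.
HaeIII cuts after base 2 of each site, so after positions 107, 161, 184.
HindIII sites (AAGCTT) start at positions 7, 169, 219.
HindIII cuts after the first base of each site, so after positions 7, 169, 219.
Combined cut positions: 7, 107, 161, 169, 184, 219.
Circular molecule, 6 cuts → 6 fragments:
  8–107 → 100 bp
  108–161 → 54 bp
  162–169 → 8 bp
  170–184 → 15 bp
  185–219 → 35 bp
  220–253 then 1–7 → 34 + 7 = 41 bp
Sorted largest to smallest: 100, 54, 41, 35, 15, 8 bp.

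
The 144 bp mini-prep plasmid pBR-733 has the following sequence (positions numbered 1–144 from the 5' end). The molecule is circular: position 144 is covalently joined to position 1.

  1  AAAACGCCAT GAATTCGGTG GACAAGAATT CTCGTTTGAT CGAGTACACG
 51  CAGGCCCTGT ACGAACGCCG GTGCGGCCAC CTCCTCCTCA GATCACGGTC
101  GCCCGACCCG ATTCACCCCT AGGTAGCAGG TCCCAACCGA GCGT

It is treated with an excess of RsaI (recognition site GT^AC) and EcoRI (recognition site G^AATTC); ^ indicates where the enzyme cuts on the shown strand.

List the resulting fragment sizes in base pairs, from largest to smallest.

95, 19, 15, 15 bp

RsaI sites (GTAC) start at positions 44, 59.
RsaI cuts after base 2 of each site, so after positions 45, 60.
EcoRI sites (GAATTC) start at positions 11, 26.
EcoRI cuts after the first base of each site, so after positions 11, 26.
Combined cut positions: 11, 26, 45, 60.
Circular molecule, 4 cuts → 4 fragments:
  12–26 → 15 bp
  27–45 → 19 bp
  46–60 → 15 bp
  61–144 then 1–11 → 84 + 11 = 95 bp
Sorted largest to smallest: 95, 19, 15, 15 bp.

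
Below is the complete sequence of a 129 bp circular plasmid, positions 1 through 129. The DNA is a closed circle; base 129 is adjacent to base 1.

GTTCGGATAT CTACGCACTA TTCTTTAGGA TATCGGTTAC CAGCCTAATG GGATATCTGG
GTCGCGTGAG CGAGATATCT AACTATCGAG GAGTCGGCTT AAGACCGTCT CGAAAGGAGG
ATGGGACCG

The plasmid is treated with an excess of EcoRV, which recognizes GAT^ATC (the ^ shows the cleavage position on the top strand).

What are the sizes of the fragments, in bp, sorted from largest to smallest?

EcoRV sites (GATATC) start at positions 6, 29, 52, 74.
EcoRV cuts after base 3 of each site, so after positions 8, 31, 54, 76.
Circular molecule, 4 cuts → 4 fragments:
  9–31 → 23 bp
  32–54 → 23 bp
  55–76 → 22 bp
  77–129 then 1–8 → 53 + 8 = 61 bp
Sorted largest to smallest: 61, 23, 23, 22 bp.

61, 23, 23, 22 bp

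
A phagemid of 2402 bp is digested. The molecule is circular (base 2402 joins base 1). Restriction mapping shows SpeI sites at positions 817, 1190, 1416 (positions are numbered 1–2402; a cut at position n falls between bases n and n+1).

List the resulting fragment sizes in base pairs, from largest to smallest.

1803, 373, 226 bp

Circular molecule, 3 cuts → 3 fragments:
  1190 − 817 = 373 bp
  1416 − 1190 = 226 bp
  wrap: 2402 − 1416 + 817 = 1803 bp
Sorted largest to smallest: 1803, 373, 226 bp.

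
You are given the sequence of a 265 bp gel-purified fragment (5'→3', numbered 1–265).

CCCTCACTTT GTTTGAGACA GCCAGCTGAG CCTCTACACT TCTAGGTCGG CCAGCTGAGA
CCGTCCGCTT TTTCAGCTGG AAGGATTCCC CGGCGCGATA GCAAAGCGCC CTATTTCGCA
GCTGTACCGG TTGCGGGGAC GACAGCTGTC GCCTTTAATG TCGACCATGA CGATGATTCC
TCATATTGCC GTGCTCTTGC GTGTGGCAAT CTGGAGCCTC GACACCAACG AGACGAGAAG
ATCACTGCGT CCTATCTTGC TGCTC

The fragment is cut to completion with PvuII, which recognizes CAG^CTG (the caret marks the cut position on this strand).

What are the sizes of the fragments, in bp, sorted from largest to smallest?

PvuII sites (CAGCTG) start at positions 23, 52, 74, 119, 143.
PvuII cuts after base 3 of each site, so after positions 25, 54, 76, 121, 145.
Linear molecule, 5 cuts → 6 fragments:
  1–25 → 25 bp
  26–54 → 29 bp
  55–76 → 22 bp
  77–121 → 45 bp
  122–145 → 24 bp
  146–265 → 120 bp
Sorted largest to smallest: 120, 45, 29, 25, 24, 22 bp.

120, 45, 29, 25, 24, 22 bp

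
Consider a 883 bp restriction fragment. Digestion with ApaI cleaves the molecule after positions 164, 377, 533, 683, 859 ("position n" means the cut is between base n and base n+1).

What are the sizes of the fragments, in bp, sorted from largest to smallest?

213, 176, 164, 156, 150, 24 bp

Linear molecule, 5 cuts → 6 fragments:
  164 − 0 = 164 bp
  377 − 164 = 213 bp
  533 − 377 = 156 bp
  683 − 533 = 150 bp
  859 − 683 = 176 bp
  883 − 859 = 24 bp
Sorted largest to smallest: 213, 176, 164, 156, 150, 24 bp.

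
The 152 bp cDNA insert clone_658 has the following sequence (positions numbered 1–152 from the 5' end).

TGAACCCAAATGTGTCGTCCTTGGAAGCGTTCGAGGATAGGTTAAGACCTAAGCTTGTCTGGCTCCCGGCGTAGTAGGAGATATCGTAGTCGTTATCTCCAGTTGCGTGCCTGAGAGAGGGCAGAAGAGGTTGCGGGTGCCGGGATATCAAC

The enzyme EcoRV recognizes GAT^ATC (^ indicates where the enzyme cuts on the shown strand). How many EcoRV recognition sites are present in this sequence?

GATATC occurs starting at positions 80, 144.
EcoRV cuts at 2 sites.

2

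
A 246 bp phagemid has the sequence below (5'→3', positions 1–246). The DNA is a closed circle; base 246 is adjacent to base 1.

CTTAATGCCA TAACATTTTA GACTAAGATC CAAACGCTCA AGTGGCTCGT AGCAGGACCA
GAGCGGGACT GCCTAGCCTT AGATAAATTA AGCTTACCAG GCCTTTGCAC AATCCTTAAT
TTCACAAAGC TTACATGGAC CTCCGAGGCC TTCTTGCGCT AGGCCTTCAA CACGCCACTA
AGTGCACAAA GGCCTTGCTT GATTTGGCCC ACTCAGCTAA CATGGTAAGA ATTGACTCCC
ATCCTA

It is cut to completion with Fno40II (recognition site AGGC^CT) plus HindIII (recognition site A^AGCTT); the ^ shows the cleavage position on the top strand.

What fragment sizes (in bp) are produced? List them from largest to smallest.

143, 29, 25, 22, 15, 12 bp

Fno40II sites (AGGCCT) start at positions 99, 146, 161, 190.
Fno40II cuts after base 4 of each site, so after positions 102, 149, 164, 193.
HindIII sites (AAGCTT) start at positions 90, 127.
HindIII cuts after the first base of each site, so after positions 90, 127.
Combined cut positions: 90, 102, 127, 149, 164, 193.
Circular molecule, 6 cuts → 6 fragments:
  91–102 → 12 bp
  103–127 → 25 bp
  128–149 → 22 bp
  150–164 → 15 bp
  165–193 → 29 bp
  194–246 then 1–90 → 53 + 90 = 143 bp
Sorted largest to smallest: 143, 29, 25, 22, 15, 12 bp.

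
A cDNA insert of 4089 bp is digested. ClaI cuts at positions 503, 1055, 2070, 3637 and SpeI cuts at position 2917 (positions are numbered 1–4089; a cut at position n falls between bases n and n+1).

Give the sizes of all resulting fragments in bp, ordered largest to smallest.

1015, 847, 720, 552, 503, 452 bp

Combined cut positions (sorted): 503, 1055, 2070, 2917, 3637.
Linear molecule, 5 cuts → 6 fragments:
  503 − 0 = 503 bp
  1055 − 503 = 552 bp
  2070 − 1055 = 1015 bp
  2917 − 2070 = 847 bp
  3637 − 2917 = 720 bp
  4089 − 3637 = 452 bp
Sorted largest to smallest: 1015, 847, 720, 552, 503, 452 bp.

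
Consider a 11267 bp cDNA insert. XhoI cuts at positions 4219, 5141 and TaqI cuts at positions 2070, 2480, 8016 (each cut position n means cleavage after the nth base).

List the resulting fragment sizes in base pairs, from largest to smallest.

3251, 2875, 2070, 1739, 922, 410 bp

Combined cut positions (sorted): 2070, 2480, 4219, 5141, 8016.
Linear molecule, 5 cuts → 6 fragments:
  2070 − 0 = 2070 bp
  2480 − 2070 = 410 bp
  4219 − 2480 = 1739 bp
  5141 − 4219 = 922 bp
  8016 − 5141 = 2875 bp
  11267 − 8016 = 3251 bp
Sorted largest to smallest: 3251, 2875, 2070, 1739, 922, 410 bp.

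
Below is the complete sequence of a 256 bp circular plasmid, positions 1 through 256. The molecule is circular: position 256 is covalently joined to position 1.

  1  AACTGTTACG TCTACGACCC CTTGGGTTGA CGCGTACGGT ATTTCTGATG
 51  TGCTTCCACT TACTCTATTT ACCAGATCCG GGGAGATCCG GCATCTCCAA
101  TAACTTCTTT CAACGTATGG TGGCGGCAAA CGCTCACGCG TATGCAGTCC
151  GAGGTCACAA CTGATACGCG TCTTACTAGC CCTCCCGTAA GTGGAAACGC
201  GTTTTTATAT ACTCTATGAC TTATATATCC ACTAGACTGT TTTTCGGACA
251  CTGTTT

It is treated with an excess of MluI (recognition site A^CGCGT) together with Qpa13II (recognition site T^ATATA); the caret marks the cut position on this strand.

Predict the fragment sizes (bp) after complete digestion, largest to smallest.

MluI sites (ACGCGT) start at positions 30, 136, 166, 197.
MluI cuts after the first base of each site, so after positions 30, 136, 166, 197.
Qpa13II sites (TATATA) start at positions 206, 222.
Qpa13II cuts after the first base of each site, so after positions 206, 222.
Combined cut positions: 30, 136, 166, 197, 206, 222.
Circular molecule, 6 cuts → 6 fragments:
  31–136 → 106 bp
  137–166 → 30 bp
  167–197 → 31 bp
  198–206 → 9 bp
  207–222 → 16 bp
  223–256 then 1–30 → 34 + 30 = 64 bp
Sorted largest to smallest: 106, 64, 31, 30, 16, 9 bp.

106, 64, 31, 30, 16, 9 bp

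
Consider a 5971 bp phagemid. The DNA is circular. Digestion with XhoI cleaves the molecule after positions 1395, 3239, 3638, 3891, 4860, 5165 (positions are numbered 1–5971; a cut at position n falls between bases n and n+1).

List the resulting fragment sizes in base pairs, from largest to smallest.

2201, 1844, 969, 399, 305, 253 bp

Circular molecule, 6 cuts → 6 fragments:
  3239 − 1395 = 1844 bp
  3638 − 3239 = 399 bp
  3891 − 3638 = 253 bp
  4860 − 3891 = 969 bp
  5165 − 4860 = 305 bp
  wrap: 5971 − 5165 + 1395 = 2201 bp
Sorted largest to smallest: 2201, 1844, 969, 399, 305, 253 bp.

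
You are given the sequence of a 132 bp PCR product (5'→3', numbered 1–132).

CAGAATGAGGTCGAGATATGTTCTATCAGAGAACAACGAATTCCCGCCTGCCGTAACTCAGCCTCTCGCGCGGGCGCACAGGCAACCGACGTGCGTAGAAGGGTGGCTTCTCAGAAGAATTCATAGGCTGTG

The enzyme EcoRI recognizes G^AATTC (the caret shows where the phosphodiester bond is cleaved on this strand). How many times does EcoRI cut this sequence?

2

GAATTC occurs starting at positions 38, 117.
EcoRI cuts at 2 sites.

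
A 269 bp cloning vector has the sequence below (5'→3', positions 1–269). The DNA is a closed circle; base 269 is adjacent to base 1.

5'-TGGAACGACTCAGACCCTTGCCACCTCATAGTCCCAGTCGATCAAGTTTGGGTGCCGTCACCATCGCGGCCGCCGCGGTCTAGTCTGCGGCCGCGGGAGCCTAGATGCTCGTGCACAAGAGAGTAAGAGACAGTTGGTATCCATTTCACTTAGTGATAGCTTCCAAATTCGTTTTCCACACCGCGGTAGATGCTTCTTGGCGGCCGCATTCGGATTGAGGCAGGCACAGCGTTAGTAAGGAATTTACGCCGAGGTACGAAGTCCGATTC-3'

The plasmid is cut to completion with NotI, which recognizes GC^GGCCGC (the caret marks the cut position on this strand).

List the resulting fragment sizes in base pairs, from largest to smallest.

135, 113, 21 bp

NotI sites (GCGGCCGC) start at positions 66, 87, 200.
NotI cuts after base 2 of each site, so after positions 67, 88, 201.
Circular molecule, 3 cuts → 3 fragments:
  68–88 → 21 bp
  89–201 → 113 bp
  202–269 then 1–67 → 68 + 67 = 135 bp
Sorted largest to smallest: 135, 113, 21 bp.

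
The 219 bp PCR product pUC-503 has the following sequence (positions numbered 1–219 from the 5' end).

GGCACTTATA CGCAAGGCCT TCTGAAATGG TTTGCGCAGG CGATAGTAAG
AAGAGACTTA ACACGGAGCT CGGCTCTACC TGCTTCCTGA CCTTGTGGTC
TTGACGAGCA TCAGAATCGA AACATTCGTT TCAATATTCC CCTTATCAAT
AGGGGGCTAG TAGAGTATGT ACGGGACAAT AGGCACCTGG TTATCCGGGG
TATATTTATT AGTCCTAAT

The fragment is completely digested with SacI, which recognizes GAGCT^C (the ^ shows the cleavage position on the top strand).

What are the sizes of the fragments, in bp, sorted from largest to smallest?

149, 70 bp

The SacI site (GAGCTC) starts at position 66.
SacI cuts after base 5 of each site (before the last base), so after position 70.
Linear molecule, 1 cut → 2 fragments:
  1–70 → 70 bp
  71–219 → 149 bp
Sorted largest to smallest: 149, 70 bp.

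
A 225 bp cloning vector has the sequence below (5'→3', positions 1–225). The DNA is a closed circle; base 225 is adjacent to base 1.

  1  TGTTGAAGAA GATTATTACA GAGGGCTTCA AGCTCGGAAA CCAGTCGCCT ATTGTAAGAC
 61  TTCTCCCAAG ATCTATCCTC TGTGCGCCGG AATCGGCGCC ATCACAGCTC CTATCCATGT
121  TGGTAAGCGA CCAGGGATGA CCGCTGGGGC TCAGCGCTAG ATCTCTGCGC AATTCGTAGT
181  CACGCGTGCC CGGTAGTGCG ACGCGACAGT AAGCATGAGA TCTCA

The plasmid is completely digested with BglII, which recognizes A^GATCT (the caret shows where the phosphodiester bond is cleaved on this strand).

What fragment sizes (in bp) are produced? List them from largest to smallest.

90, 76, 59 bp

BglII sites (AGATCT) start at positions 69, 159, 218.
BglII cuts after the first base of each site, so after positions 69, 159, 218.
Circular molecule, 3 cuts → 3 fragments:
  70–159 → 90 bp
  160–218 → 59 bp
  219–225 then 1–69 → 7 + 69 = 76 bp
Sorted largest to smallest: 90, 76, 59 bp.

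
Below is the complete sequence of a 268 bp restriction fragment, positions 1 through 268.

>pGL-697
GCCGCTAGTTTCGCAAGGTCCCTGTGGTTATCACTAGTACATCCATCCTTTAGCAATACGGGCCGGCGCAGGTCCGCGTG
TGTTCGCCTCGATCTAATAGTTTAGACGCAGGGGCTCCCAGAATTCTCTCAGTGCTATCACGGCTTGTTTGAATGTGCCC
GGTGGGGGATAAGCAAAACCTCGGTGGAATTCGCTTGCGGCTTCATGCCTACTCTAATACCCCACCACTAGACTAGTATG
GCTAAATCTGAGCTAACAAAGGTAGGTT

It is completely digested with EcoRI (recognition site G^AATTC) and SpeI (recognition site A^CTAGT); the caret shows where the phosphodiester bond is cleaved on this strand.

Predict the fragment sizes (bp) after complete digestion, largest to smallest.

88, 66, 45, 36, 33 bp

EcoRI sites (GAATTC) start at positions 121, 187.
EcoRI cuts after the first base of each site, so after positions 121, 187.
SpeI sites (ACTAGT) start at positions 33, 232.
SpeI cuts after the first base of each site, so after positions 33, 232.
Combined cut positions: 33, 121, 187, 232.
Linear molecule, 4 cuts → 5 fragments:
  1–33 → 33 bp
  34–121 → 88 bp
  122–187 → 66 bp
  188–232 → 45 bp
  233–268 → 36 bp
Sorted largest to smallest: 88, 66, 45, 36, 33 bp.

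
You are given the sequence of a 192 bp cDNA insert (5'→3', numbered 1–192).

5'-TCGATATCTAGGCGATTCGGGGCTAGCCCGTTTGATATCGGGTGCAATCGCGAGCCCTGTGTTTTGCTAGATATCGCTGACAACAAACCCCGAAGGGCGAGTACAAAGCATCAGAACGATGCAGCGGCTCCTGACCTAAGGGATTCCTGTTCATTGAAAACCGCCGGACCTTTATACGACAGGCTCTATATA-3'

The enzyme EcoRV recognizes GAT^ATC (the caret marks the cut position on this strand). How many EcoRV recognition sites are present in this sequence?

3

GATATC occurs starting at positions 3, 34, 70.
EcoRV cuts at 3 sites.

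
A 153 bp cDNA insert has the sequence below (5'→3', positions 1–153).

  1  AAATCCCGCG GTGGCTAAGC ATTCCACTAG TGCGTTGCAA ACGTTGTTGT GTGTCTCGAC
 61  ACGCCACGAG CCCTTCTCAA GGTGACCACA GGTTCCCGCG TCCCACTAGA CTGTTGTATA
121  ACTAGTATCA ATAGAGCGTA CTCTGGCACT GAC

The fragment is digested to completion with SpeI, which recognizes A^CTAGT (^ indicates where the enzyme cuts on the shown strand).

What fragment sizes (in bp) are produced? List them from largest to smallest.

95, 32, 26 bp

SpeI sites (ACTAGT) start at positions 26, 121.
SpeI cuts after the first base of each site, so after positions 26, 121.
Linear molecule, 2 cuts → 3 fragments:
  1–26 → 26 bp
  27–121 → 95 bp
  122–153 → 32 bp
Sorted largest to smallest: 95, 32, 26 bp.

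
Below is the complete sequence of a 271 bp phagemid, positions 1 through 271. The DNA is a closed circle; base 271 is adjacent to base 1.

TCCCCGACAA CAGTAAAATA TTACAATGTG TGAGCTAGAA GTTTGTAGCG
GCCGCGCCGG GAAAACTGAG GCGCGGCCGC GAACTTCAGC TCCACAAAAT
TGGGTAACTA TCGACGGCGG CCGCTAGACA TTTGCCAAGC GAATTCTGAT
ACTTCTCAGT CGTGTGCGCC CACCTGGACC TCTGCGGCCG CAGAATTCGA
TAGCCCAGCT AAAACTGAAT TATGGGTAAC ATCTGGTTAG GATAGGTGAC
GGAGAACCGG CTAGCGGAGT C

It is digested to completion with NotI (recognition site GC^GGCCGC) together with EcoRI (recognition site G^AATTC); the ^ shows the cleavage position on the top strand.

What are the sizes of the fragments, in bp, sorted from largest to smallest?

127, 44, 44, 25, 23, 8 bp

NotI sites (GCGGCCGC) start at positions 48, 73, 117, 184.
NotI cuts after base 2 of each site, so after positions 49, 74, 118, 185.
EcoRI sites (GAATTC) start at positions 141, 193.
EcoRI cuts after the first base of each site, so after positions 141, 193.
Combined cut positions: 49, 74, 118, 141, 185, 193.
Circular molecule, 6 cuts → 6 fragments:
  50–74 → 25 bp
  75–118 → 44 bp
  119–141 → 23 bp
  142–185 → 44 bp
  186–193 → 8 bp
  194–271 then 1–49 → 78 + 49 = 127 bp
Sorted largest to smallest: 127, 44, 44, 25, 23, 8 bp.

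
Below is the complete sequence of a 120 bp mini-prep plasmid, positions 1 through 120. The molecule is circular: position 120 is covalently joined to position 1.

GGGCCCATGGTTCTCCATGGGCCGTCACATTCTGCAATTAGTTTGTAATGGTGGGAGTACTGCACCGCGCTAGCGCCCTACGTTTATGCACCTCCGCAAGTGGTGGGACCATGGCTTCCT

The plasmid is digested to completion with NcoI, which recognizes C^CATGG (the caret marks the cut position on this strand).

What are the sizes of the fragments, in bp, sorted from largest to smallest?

NcoI sites (CCATGG) start at positions 5, 15, 109.
NcoI cuts after the first base of each site, so after positions 5, 15, 109.
Circular molecule, 3 cuts → 3 fragments:
  6–15 → 10 bp
  16–109 → 94 bp
  110–120 then 1–5 → 11 + 5 = 16 bp
Sorted largest to smallest: 94, 16, 10 bp.

94, 16, 10 bp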